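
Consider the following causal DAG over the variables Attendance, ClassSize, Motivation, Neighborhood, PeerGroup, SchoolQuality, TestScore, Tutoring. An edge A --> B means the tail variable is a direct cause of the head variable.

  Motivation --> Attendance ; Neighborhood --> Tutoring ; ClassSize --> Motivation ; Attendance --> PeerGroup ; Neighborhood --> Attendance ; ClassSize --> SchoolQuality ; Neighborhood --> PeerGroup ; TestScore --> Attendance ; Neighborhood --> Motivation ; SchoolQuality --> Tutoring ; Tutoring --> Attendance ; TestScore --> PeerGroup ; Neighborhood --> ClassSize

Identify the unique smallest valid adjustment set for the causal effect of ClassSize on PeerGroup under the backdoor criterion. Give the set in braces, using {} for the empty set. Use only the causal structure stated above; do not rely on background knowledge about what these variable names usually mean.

{Neighborhood}

Variables eligible for adjustment (non-descendants of ClassSize, excluding ClassSize and PeerGroup): {Neighborhood, TestScore}.
Backdoor paths from ClassSize to PeerGroup:
  P1: ClassSize <- Neighborhood -> Motivation -> Attendance <- TestScore -> PeerGroup
  P2: ClassSize <- Neighborhood -> Motivation -> Attendance -> PeerGroup
  P3: ClassSize <- Neighborhood -> Tutoring -> Attendance <- TestScore -> PeerGroup
  P4: ClassSize <- Neighborhood -> Tutoring -> Attendance -> PeerGroup
  P5: ClassSize <- Neighborhood -> Attendance <- TestScore -> PeerGroup
  P6: ClassSize <- Neighborhood -> Attendance -> PeerGroup
  P7: ClassSize <- Neighborhood -> PeerGroup
The empty set is not sufficient: P2 (ClassSize <- Neighborhood -> Motivation -> Attendance -> PeerGroup) has no collider blocking it and no conditioned non-collider, so it is open.
Try {Neighborhood}:
  P1: blocked at fork node Neighborhood ∈ conditioning set.
  P2: blocked at fork node Neighborhood ∈ conditioning set.
  P3: blocked at fork node Neighborhood ∈ conditioning set.
  P4: blocked at fork node Neighborhood ∈ conditioning set.
  P5: blocked at fork node Neighborhood ∈ conditioning set.
  P6: blocked at fork node Neighborhood ∈ conditioning set.
  P7: blocked at fork node Neighborhood ∈ conditioning set.
{Neighborhood} contains no descendant of ClassSize and blocks every backdoor path.
No other singleton works — e.g. {TestScore} leaves P2 open — so {Neighborhood} is the unique smallest valid adjustment set.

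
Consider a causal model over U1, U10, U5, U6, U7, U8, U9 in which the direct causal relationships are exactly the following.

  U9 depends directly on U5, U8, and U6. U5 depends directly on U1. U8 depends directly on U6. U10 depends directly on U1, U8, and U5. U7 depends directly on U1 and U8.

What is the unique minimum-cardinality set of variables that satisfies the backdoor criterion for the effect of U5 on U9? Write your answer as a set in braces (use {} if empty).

{}

Variables eligible for adjustment (non-descendants of U5, excluding U5 and U9): {U1, U6, U7, U8}.
Backdoor paths from U5 to U9:
  P1: U5 <- U1 -> U7 <- U8 <- U6 -> U9
  P2: U5 <- U1 -> U7 <- U8 -> U9
  P3: U5 <- U1 -> U10 <- U8 <- U6 -> U9
  P4: U5 <- U1 -> U10 <- U8 -> U9
Each backdoor path contains an unconditioned collider, so every path is already blocked with the empty conditioning set:
  P1: blocked at collider U7 (neither it nor any descendant is in the conditioning set).
  P2: blocked at collider U7 (neither it nor any descendant is in the conditioning set).
  P3: blocked at collider U10 (neither it nor any descendant is in the conditioning set).
  P4: blocked at collider U10 (neither it nor any descendant is in the conditioning set).
The empty set is therefore the unique smallest valid set.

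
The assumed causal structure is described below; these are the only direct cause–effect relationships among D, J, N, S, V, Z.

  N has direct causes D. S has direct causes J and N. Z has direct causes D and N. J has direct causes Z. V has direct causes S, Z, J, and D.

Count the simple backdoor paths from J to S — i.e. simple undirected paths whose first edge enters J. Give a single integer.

6

A backdoor path from J to S is any simple undirected path whose first edge points into J (i.e. leaves J via a parent).
Parents of J: {Z}.
Enumerating:
  P1: J <- Z <- D -> N -> S
  P2: J <- Z <- D -> V <- S
  P3: J <- Z <- N <- D -> V <- S
  P4: J <- Z <- N -> S
  P5: J <- Z -> V <- D -> N -> S
  P6: J <- Z -> V <- S
That exhausts the simple backdoor paths. Count: 6.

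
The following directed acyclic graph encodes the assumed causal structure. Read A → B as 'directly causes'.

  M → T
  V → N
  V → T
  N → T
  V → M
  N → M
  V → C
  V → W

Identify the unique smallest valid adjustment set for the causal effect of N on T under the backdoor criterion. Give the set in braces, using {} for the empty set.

Variables eligible for adjustment (non-descendants of N, excluding N and T): {C, V, W}.
Backdoor paths from N to T:
  P1: N <- V -> M -> T
  P2: N <- V -> T
The empty set is not sufficient: P1 (N <- V -> M -> T) has no collider blocking it and no conditioned non-collider, so it is open.
Try {V}:
  P1: blocked at fork node V ∈ conditioning set.
  P2: blocked at fork node V ∈ conditioning set.
{V} contains no descendant of N and blocks every backdoor path.
No other singleton works — e.g. {C} leaves P1 open — so {V} is the unique smallest valid adjustment set.

{V}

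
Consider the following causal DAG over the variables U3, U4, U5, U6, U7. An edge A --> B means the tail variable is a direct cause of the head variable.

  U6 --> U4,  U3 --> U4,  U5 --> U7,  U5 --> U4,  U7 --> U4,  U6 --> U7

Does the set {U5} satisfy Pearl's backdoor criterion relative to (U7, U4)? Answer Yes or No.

Backdoor paths from U7 to U4 (paths whose first edge points into U7):
  P1: U7 <- U6 -> U4
  P2: U7 <- U5 -> U4
Condition 1 (no descendant of U7 in the set): holds — descendants of U7 are {U4}; none are in {U5}.
Condition 2 (every backdoor path blocked by {U5}):
  P1: open — no interior node is in the conditioning set.
  P2: blocked at fork node U5 ∈ conditioning set.
{U5} does not satisfy the backdoor criterion.

No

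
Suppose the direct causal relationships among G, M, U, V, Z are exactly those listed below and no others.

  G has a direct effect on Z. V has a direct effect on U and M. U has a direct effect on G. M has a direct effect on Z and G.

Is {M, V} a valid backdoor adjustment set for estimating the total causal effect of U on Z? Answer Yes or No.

Yes

Backdoor paths from U to Z (paths whose first edge points into U):
  P1: U <- V -> M -> G -> Z
  P2: U <- V -> M -> Z
Condition 1 (no descendant of U in the set): holds — descendants of U are {G, Z}; none are in {M, V}.
Condition 2 (every backdoor path blocked by {M, V}):
  P1: blocked at fork node V ∈ conditioning set.
  P2: blocked at fork node V ∈ conditioning set.
{M, V} satisfies the backdoor criterion.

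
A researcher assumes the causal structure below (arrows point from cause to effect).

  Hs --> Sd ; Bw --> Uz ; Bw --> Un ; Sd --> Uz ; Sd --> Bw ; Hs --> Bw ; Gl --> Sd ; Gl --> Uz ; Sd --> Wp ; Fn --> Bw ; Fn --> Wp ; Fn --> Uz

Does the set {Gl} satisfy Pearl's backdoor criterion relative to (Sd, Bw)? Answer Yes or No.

Backdoor paths from Sd to Bw (paths whose first edge points into Sd):
  P1: Sd <- Hs -> Bw
  P2: Sd <- Gl -> Uz <- Fn -> Bw
  P3: Sd <- Gl -> Uz <- Bw
Condition 1 (no descendant of Sd in the set): holds — descendants of Sd are {Bw, Un, Uz, Wp}; none are in {Gl}.
Condition 2 (every backdoor path blocked by {Gl}):
  P1: open — no interior node is in the conditioning set.
  P2: blocked at fork node Gl ∈ conditioning set.
  P3: blocked at fork node Gl ∈ conditioning set.
{Gl} does not satisfy the backdoor criterion.

No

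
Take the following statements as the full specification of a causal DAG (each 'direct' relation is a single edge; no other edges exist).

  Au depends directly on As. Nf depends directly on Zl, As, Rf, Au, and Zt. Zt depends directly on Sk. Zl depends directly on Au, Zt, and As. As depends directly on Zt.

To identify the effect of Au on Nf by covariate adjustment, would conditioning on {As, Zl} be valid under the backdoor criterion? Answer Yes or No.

No

Backdoor paths from Au to Nf (paths whose first edge points into Au):
  P1: Au <- As <- Zt -> Zl -> Nf
  P2: Au <- As <- Zt -> Nf
  P3: Au <- As -> Zl <- Zt -> Nf
  P4: Au <- As -> Zl -> Nf
  P5: Au <- As -> Nf
Condition 1 (no descendant of Au in the set): FAILS — Zl is a descendant of Au.
Condition 2 (every backdoor path blocked by {As, Zl}):
  P1: blocked at chain node As ∈ conditioning set.
  P2: blocked at chain node As ∈ conditioning set.
  P3: blocked at fork node As ∈ conditioning set.
  P4: blocked at fork node As ∈ conditioning set.
  P5: blocked at fork node As ∈ conditioning set.
{As, Zl} does not satisfy the backdoor criterion.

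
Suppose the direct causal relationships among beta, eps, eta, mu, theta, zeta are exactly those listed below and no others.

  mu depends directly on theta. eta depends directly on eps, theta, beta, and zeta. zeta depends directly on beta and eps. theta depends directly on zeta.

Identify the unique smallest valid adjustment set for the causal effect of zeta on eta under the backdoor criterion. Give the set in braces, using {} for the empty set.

{beta, eps}

Variables eligible for adjustment (non-descendants of zeta, excluding zeta and eta): {beta, eps}.
Backdoor paths from zeta to eta:
  P1: zeta <- beta -> eta
  P2: zeta <- eps -> eta
The empty set is not sufficient: P1 (zeta <- beta -> eta) has no collider blocking it and no conditioned non-collider, so it is open.
Try {beta, eps}:
  P1: blocked at fork node beta ∈ conditioning set.
  P2: blocked at fork node eps ∈ conditioning set.
{beta, eps} contains no descendant of zeta and blocks every backdoor path.
Every element of {beta, eps} is needed (dropping beta leaves P1 open; dropping eps leaves P2 open), so no proper subset is valid.
Among all size-2 subsets of the eligible variables, only {beta, eps} blocks every backdoor path, so it is the unique smallest valid adjustment set.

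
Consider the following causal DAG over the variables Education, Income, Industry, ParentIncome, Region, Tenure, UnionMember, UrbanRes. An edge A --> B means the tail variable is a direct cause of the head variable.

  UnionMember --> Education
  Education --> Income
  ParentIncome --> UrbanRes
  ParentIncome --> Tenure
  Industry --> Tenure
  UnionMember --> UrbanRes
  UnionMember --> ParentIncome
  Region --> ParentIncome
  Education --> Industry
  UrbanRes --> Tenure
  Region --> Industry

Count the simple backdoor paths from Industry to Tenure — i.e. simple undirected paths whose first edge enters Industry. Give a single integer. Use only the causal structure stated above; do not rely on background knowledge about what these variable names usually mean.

A backdoor path from Industry to Tenure is any simple undirected path whose first edge points into Industry (i.e. leaves Industry via a parent).
Parents of Industry: {Education, Region}.
Enumerating:
  P1: Industry <- Region -> ParentIncome <- UnionMember -> UrbanRes -> Tenure
  P2: Industry <- Region -> ParentIncome -> UrbanRes -> Tenure
  P3: Industry <- Region -> ParentIncome -> Tenure
  P4: Industry <- Education <- UnionMember -> ParentIncome -> UrbanRes -> Tenure
  P5: Industry <- Education <- UnionMember -> ParentIncome -> Tenure
  P6: Industry <- Education <- UnionMember -> UrbanRes <- ParentIncome -> Tenure
  P7: Industry <- Education <- UnionMember -> UrbanRes -> Tenure
That exhausts the simple backdoor paths. Count: 7.

7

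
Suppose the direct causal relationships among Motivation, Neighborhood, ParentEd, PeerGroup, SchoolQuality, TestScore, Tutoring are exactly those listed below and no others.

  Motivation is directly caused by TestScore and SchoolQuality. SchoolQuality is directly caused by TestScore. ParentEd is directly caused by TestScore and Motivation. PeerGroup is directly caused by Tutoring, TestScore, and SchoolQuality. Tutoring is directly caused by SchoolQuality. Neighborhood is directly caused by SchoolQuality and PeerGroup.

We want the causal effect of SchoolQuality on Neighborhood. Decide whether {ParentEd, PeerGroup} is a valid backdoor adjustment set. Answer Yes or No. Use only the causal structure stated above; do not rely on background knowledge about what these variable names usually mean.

Backdoor paths from SchoolQuality to Neighborhood (paths whose first edge points into SchoolQuality):
  P1: SchoolQuality <- TestScore -> PeerGroup -> Neighborhood
Condition 1 (no descendant of SchoolQuality in the set): FAILS — ParentEd and PeerGroup are descendants of SchoolQuality.
Condition 2 (every backdoor path blocked by {ParentEd, PeerGroup}):
  P1: blocked at chain node PeerGroup ∈ conditioning set.
{ParentEd, PeerGroup} does not satisfy the backdoor criterion.

No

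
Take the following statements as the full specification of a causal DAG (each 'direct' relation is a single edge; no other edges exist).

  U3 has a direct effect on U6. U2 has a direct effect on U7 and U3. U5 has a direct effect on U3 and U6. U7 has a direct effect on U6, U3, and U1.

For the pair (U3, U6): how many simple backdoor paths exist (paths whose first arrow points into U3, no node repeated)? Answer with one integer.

A backdoor path from U3 to U6 is any simple undirected path whose first edge points into U3 (i.e. leaves U3 via a parent).
Parents of U3: {U2, U5, U7}.
Enumerating:
  P1: U3 <- U2 -> U7 -> U6
  P2: U3 <- U5 -> U6
  P3: U3 <- U7 -> U6
That exhausts the simple backdoor paths. Count: 3.

3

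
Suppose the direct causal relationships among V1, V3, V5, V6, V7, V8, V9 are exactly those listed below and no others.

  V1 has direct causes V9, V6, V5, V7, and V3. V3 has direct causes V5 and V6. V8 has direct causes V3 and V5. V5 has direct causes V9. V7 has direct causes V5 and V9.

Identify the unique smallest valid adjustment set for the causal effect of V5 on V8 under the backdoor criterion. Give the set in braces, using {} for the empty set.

{}

Variables eligible for adjustment (non-descendants of V5, excluding V5 and V8): {V6, V9}.
Backdoor paths from V5 to V8:
  P1: V5 <- V9 -> V7 -> V1 <- V6 -> V3 -> V8
  P2: V5 <- V9 -> V7 -> V1 <- V3 -> V8
  P3: V5 <- V9 -> V1 <- V6 -> V3 -> V8
  P4: V5 <- V9 -> V1 <- V3 -> V8
Each backdoor path contains an unconditioned collider, so every path is already blocked with the empty conditioning set:
  P1: blocked at collider V1 (neither it nor any descendant is in the conditioning set).
  P2: blocked at collider V1 (neither it nor any descendant is in the conditioning set).
  P3: blocked at collider V1 (neither it nor any descendant is in the conditioning set).
  P4: blocked at collider V1 (neither it nor any descendant is in the conditioning set).
The empty set is therefore the unique smallest valid set.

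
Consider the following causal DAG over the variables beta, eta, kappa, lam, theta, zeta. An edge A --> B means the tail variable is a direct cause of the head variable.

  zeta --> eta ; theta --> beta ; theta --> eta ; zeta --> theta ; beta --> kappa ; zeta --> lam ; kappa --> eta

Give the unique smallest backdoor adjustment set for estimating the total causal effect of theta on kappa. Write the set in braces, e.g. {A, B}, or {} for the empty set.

Variables eligible for adjustment (non-descendants of theta, excluding theta and kappa): {lam, zeta}.
Backdoor paths from theta to kappa:
  P1: theta <- zeta -> eta <- kappa
Each backdoor path contains an unconditioned collider, so every path is already blocked with the empty conditioning set:
  P1: blocked at collider eta (neither it nor any descendant is in the conditioning set).
The empty set is therefore the unique smallest valid set.

{}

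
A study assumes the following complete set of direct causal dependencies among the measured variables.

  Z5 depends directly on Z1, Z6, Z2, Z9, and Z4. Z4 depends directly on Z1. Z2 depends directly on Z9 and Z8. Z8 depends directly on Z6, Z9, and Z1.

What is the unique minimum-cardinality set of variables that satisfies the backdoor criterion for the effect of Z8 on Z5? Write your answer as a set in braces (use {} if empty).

{Z1, Z6, Z9}

Variables eligible for adjustment (non-descendants of Z8, excluding Z8 and Z5): {Z1, Z4, Z6, Z9}.
Backdoor paths from Z8 to Z5:
  P1: Z8 <- Z6 -> Z5
  P2: Z8 <- Z1 -> Z4 -> Z5
  P3: Z8 <- Z1 -> Z5
  P4: Z8 <- Z9 -> Z2 -> Z5
  P5: Z8 <- Z9 -> Z5
The empty set is not sufficient: P1 (Z8 <- Z6 -> Z5) has no collider blocking it and no conditioned non-collider, so it is open.
Try {Z1, Z6, Z9}:
  P1: blocked at fork node Z6 ∈ conditioning set.
  P2: blocked at fork node Z1 ∈ conditioning set.
  P3: blocked at fork node Z1 ∈ conditioning set.
  P4: blocked at fork node Z9 ∈ conditioning set.
  P5: blocked at fork node Z9 ∈ conditioning set.
{Z1, Z6, Z9} contains no descendant of Z8 and blocks every backdoor path.
Every element of {Z1, Z6, Z9} is needed (dropping Z1 leaves P2 open; dropping Z6 leaves P1 open; dropping Z9 leaves P4 open), so no proper subset is valid.
Among all size-3 subsets of the eligible variables, only {Z1, Z6, Z9} blocks every backdoor path, so it is the unique smallest valid adjustment set.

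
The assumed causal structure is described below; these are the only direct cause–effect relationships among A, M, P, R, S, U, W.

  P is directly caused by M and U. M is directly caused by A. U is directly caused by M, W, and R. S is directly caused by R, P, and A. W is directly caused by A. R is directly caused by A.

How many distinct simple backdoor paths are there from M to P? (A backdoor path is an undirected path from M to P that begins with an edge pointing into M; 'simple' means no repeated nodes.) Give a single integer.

A backdoor path from M to P is any simple undirected path whose first edge points into M (i.e. leaves M via a parent).
Parents of M: {A}.
Enumerating:
  P1: M <- A -> W -> U <- R -> S <- P
  P2: M <- A -> W -> U -> P
  P3: M <- A -> R -> U -> P
  P4: M <- A -> R -> S <- P
  P5: M <- A -> S <- R -> U -> P
  P6: M <- A -> S <- P
That exhausts the simple backdoor paths. Count: 6.

6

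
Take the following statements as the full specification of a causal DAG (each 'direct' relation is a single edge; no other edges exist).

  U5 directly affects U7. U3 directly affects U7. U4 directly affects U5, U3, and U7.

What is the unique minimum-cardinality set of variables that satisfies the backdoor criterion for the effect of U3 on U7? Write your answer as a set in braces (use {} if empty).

Variables eligible for adjustment (non-descendants of U3, excluding U3 and U7): {U4, U5}.
Backdoor paths from U3 to U7:
  P1: U3 <- U4 -> U5 -> U7
  P2: U3 <- U4 -> U7
The empty set is not sufficient: P1 (U3 <- U4 -> U5 -> U7) has no collider blocking it and no conditioned non-collider, so it is open.
Try {U4}:
  P1: blocked at fork node U4 ∈ conditioning set.
  P2: blocked at fork node U4 ∈ conditioning set.
{U4} contains no descendant of U3 and blocks every backdoor path.
No other singleton works — e.g. {U5} leaves P2 open — so {U4} is the unique smallest valid adjustment set.

{U4}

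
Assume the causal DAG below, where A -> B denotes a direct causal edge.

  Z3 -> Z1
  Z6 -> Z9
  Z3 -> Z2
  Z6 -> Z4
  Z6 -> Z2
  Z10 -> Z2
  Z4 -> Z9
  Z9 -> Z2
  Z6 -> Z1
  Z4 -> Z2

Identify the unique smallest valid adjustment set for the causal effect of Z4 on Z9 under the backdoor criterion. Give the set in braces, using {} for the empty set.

Variables eligible for adjustment (non-descendants of Z4, excluding Z4 and Z9): {Z1, Z10, Z3, Z6}.
Backdoor paths from Z4 to Z9:
  P1: Z4 <- Z6 -> Z9
  P2: Z4 <- Z6 -> Z2 <- Z9
  P3: Z4 <- Z6 -> Z1 <- Z3 -> Z2 <- Z9
The empty set is not sufficient: P1 (Z4 <- Z6 -> Z9) has no collider blocking it and no conditioned non-collider, so it is open.
Try {Z6}:
  P1: blocked at fork node Z6 ∈ conditioning set.
  P2: blocked at fork node Z6 ∈ conditioning set.
  P3: blocked at fork node Z6 ∈ conditioning set.
{Z6} contains no descendant of Z4 and blocks every backdoor path.
No other singleton works — e.g. {Z3} leaves P1 open — so {Z6} is the unique smallest valid adjustment set.

{Z6}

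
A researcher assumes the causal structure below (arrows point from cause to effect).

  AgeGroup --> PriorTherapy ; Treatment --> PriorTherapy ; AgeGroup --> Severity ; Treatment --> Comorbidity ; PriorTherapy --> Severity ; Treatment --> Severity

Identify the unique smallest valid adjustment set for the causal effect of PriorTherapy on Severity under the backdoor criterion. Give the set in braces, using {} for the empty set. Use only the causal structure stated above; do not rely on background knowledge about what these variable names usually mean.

Variables eligible for adjustment (non-descendants of PriorTherapy, excluding PriorTherapy and Severity): {AgeGroup, Comorbidity, Treatment}.
Backdoor paths from PriorTherapy to Severity:
  P1: PriorTherapy <- AgeGroup -> Severity
  P2: PriorTherapy <- Treatment -> Severity
The empty set is not sufficient: P1 (PriorTherapy <- AgeGroup -> Severity) has no collider blocking it and no conditioned non-collider, so it is open.
Try {AgeGroup, Treatment}:
  P1: blocked at fork node AgeGroup ∈ conditioning set.
  P2: blocked at fork node Treatment ∈ conditioning set.
{AgeGroup, Treatment} contains no descendant of PriorTherapy and blocks every backdoor path.
Every element of {AgeGroup, Treatment} is needed (dropping AgeGroup leaves P1 open; dropping Treatment leaves P2 open), so no proper subset is valid.
Among all size-2 subsets of the eligible variables, only {AgeGroup, Treatment} blocks every backdoor path, so it is the unique smallest valid adjustment set.

{AgeGroup, Treatment}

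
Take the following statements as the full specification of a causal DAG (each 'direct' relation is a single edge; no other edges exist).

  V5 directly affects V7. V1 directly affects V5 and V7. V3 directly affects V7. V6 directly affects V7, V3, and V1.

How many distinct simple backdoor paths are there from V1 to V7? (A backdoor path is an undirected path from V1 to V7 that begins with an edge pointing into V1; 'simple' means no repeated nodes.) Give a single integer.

2

A backdoor path from V1 to V7 is any simple undirected path whose first edge points into V1 (i.e. leaves V1 via a parent).
Parents of V1: {V6}.
Enumerating:
  P1: V1 <- V6 -> V3 -> V7
  P2: V1 <- V6 -> V7
That exhausts the simple backdoor paths. Count: 2.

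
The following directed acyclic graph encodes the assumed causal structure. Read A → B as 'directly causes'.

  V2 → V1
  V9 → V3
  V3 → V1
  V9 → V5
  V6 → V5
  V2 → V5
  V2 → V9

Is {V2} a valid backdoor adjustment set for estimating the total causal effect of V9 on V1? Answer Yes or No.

Backdoor paths from V9 to V1 (paths whose first edge points into V9):
  P1: V9 <- V2 -> V1
Condition 1 (no descendant of V9 in the set): holds — descendants of V9 are {V1, V3, V5}; none are in {V2}.
Condition 2 (every backdoor path blocked by {V2}):
  P1: blocked at fork node V2 ∈ conditioning set.
{V2} satisfies the backdoor criterion.

Yes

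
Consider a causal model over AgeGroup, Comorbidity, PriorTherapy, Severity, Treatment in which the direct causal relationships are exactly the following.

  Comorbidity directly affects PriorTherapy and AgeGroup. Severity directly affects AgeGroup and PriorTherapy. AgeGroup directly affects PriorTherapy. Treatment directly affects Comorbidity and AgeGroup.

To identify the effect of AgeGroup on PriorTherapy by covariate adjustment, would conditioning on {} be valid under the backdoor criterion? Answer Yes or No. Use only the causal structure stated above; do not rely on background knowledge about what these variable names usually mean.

Backdoor paths from AgeGroup to PriorTherapy (paths whose first edge points into AgeGroup):
  P1: AgeGroup <- Severity -> PriorTherapy
  P2: AgeGroup <- Treatment -> Comorbidity -> PriorTherapy
  P3: AgeGroup <- Comorbidity -> PriorTherapy
Condition 1 (no descendant of AgeGroup in the set): holds — descendants of AgeGroup are {PriorTherapy}; none are in {}.
Condition 2 (every backdoor path blocked by {}):
  P1: open — no interior node is in the conditioning set.
  P2: open — no interior node is in the conditioning set.
  P3: open — no interior node is in the conditioning set.
{} does not satisfy the backdoor criterion.

No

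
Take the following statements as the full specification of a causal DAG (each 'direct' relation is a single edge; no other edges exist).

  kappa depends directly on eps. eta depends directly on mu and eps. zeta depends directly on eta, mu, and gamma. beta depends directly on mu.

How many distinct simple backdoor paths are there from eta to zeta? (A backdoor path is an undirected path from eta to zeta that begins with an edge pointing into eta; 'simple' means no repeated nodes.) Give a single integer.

1

A backdoor path from eta to zeta is any simple undirected path whose first edge points into eta (i.e. leaves eta via a parent).
Parents of eta: {eps, mu}.
Enumerating:
  P1: eta <- mu -> zeta
That exhausts the simple backdoor paths. Count: 1.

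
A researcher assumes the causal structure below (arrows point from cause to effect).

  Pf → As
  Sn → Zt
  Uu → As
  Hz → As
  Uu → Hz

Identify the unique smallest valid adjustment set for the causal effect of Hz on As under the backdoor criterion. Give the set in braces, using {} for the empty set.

Variables eligible for adjustment (non-descendants of Hz, excluding Hz and As): {Pf, Sn, Uu, Zt}.
Backdoor paths from Hz to As:
  P1: Hz <- Uu -> As
The empty set is not sufficient: P1 (Hz <- Uu -> As) has no collider blocking it and no conditioned non-collider, so it is open.
Try {Uu}:
  P1: blocked at fork node Uu ∈ conditioning set.
{Uu} contains no descendant of Hz and blocks every backdoor path.
No other singleton works — e.g. {Pf} leaves P1 open — so {Uu} is the unique smallest valid adjustment set.

{Uu}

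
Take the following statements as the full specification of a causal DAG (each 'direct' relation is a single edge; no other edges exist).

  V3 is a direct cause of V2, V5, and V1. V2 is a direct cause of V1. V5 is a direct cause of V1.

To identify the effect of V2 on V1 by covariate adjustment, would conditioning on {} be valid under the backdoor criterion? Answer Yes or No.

Backdoor paths from V2 to V1 (paths whose first edge points into V2):
  P1: V2 <- V3 -> V5 -> V1
  P2: V2 <- V3 -> V1
Condition 1 (no descendant of V2 in the set): holds — descendants of V2 are {V1}; none are in {}.
Condition 2 (every backdoor path blocked by {}):
  P1: open — no interior node is in the conditioning set.
  P2: open — no interior node is in the conditioning set.
{} does not satisfy the backdoor criterion.

No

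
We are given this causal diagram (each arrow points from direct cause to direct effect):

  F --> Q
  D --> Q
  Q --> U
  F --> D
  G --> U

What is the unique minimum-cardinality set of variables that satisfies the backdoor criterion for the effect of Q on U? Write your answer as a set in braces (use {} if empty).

{}

Variables eligible for adjustment (non-descendants of Q, excluding Q and U): {D, F, G}.
Backdoor paths from Q to U:
  (none)
With no backdoor paths the empty set already satisfies the criterion, and it is trivially minimal.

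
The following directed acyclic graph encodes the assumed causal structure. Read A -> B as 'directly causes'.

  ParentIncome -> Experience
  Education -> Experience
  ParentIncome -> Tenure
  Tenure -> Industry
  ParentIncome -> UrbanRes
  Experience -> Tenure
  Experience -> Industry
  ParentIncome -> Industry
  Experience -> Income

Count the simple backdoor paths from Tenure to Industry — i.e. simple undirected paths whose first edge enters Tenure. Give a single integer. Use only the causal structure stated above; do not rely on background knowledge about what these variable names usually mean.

A backdoor path from Tenure to Industry is any simple undirected path whose first edge points into Tenure (i.e. leaves Tenure via a parent).
Parents of Tenure: {Experience, ParentIncome}.
Enumerating:
  P1: Tenure <- ParentIncome -> Experience -> Industry
  P2: Tenure <- ParentIncome -> Industry
  P3: Tenure <- Experience <- ParentIncome -> Industry
  P4: Tenure <- Experience -> Industry
That exhausts the simple backdoor paths. Count: 4.

4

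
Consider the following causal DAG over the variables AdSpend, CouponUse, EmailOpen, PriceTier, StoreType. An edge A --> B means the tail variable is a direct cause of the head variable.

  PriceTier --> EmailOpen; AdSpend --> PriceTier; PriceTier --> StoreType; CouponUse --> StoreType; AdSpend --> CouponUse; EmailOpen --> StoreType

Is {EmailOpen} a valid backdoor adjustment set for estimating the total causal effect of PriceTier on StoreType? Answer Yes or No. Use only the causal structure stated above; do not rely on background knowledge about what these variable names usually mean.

No

Backdoor paths from PriceTier to StoreType (paths whose first edge points into PriceTier):
  P1: PriceTier <- AdSpend -> CouponUse -> StoreType
Condition 1 (no descendant of PriceTier in the set): FAILS — EmailOpen is a descendant of PriceTier.
Condition 2 (every backdoor path blocked by {EmailOpen}):
  P1: open — no interior node is in the conditioning set.
{EmailOpen} does not satisfy the backdoor criterion.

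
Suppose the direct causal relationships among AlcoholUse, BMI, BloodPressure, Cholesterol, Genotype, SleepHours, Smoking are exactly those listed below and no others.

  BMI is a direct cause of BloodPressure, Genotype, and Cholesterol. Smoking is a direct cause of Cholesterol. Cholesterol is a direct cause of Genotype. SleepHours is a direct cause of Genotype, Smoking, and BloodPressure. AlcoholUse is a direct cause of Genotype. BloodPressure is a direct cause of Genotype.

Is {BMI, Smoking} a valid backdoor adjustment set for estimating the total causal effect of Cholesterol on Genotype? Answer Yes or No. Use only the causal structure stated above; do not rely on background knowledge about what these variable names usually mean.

Backdoor paths from Cholesterol to Genotype (paths whose first edge points into Cholesterol):
  P1: Cholesterol <- BMI -> BloodPressure <- SleepHours -> Genotype
  P2: Cholesterol <- BMI -> BloodPressure -> Genotype
  P3: Cholesterol <- BMI -> Genotype
  P4: Cholesterol <- Smoking <- SleepHours -> BloodPressure <- BMI -> Genotype
  P5: Cholesterol <- Smoking <- SleepHours -> BloodPressure -> Genotype
  P6: Cholesterol <- Smoking <- SleepHours -> Genotype
Condition 1 (no descendant of Cholesterol in the set): holds — descendants of Cholesterol are {Genotype}; none are in {BMI, Smoking}.
Condition 2 (every backdoor path blocked by {BMI, Smoking}):
  P1: blocked at fork node BMI ∈ conditioning set.
  P2: blocked at fork node BMI ∈ conditioning set.
  P3: blocked at fork node BMI ∈ conditioning set.
  P4: blocked at chain node Smoking ∈ conditioning set.
  P5: blocked at chain node Smoking ∈ conditioning set.
  P6: blocked at chain node Smoking ∈ conditioning set.
{BMI, Smoking} satisfies the backdoor criterion.

Yes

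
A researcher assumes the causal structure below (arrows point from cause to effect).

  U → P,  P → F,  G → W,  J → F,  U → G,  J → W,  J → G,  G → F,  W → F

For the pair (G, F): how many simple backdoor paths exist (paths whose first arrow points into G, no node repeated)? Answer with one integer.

3

A backdoor path from G to F is any simple undirected path whose first edge points into G (i.e. leaves G via a parent).
Parents of G: {J, U}.
Enumerating:
  P1: G <- U -> P -> F
  P2: G <- J -> W -> F
  P3: G <- J -> F
That exhausts the simple backdoor paths. Count: 3.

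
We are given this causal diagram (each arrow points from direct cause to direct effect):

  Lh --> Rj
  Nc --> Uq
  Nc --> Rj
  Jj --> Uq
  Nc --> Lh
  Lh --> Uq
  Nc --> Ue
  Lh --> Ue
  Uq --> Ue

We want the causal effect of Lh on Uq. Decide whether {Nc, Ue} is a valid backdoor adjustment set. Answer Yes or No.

Backdoor paths from Lh to Uq (paths whose first edge points into Lh):
  P1: Lh <- Nc -> Uq
  P2: Lh <- Nc -> Ue <- Uq
Condition 1 (no descendant of Lh in the set): FAILS — Ue is a descendant of Lh.
Condition 2 (every backdoor path blocked by {Nc, Ue}):
  P1: blocked at fork node Nc ∈ conditioning set.
  P2: blocked at fork node Nc ∈ conditioning set.
{Nc, Ue} does not satisfy the backdoor criterion.

No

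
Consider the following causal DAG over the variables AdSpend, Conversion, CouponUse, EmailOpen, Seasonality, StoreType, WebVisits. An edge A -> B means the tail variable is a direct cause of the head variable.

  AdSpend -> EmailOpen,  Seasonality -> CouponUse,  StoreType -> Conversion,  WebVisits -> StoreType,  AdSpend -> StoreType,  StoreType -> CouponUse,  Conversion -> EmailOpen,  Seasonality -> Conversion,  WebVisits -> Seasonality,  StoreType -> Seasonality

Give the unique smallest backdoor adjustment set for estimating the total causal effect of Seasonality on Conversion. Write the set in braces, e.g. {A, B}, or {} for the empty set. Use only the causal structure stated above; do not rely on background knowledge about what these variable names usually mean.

Variables eligible for adjustment (non-descendants of Seasonality, excluding Seasonality and Conversion): {AdSpend, StoreType, WebVisits}.
Backdoor paths from Seasonality to Conversion:
  P1: Seasonality <- WebVisits -> StoreType <- AdSpend -> EmailOpen <- Conversion
  P2: Seasonality <- WebVisits -> StoreType -> Conversion
  P3: Seasonality <- StoreType <- AdSpend -> EmailOpen <- Conversion
  P4: Seasonality <- StoreType -> Conversion
The empty set is not sufficient: P2 (Seasonality <- WebVisits -> StoreType -> Conversion) has no collider blocking it and no conditioned non-collider, so it is open.
Try {StoreType}:
  P1: blocked at collider EmailOpen (neither it nor any descendant is in the conditioning set).
  P2: blocked at chain node StoreType ∈ conditioning set.
  P3: blocked at chain node StoreType ∈ conditioning set.
  P4: blocked at fork node StoreType ∈ conditioning set.
{StoreType} contains no descendant of Seasonality and blocks every backdoor path.
No other singleton works — e.g. {WebVisits} leaves P4 open — so {StoreType} is the unique smallest valid adjustment set.

{StoreType}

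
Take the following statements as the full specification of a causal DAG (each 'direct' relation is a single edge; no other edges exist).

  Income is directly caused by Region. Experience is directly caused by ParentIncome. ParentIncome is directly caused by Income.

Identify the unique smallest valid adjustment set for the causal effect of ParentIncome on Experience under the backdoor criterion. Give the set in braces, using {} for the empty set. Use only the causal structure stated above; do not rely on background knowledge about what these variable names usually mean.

{}

Variables eligible for adjustment (non-descendants of ParentIncome, excluding ParentIncome and Experience): {Income, Region}.
Backdoor paths from ParentIncome to Experience:
  (none)
With no backdoor paths the empty set already satisfies the criterion, and it is trivially minimal.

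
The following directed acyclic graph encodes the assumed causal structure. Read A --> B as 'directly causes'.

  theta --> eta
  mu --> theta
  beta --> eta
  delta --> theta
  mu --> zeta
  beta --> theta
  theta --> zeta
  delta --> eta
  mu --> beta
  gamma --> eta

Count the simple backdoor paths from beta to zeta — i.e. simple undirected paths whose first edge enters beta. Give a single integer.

2

A backdoor path from beta to zeta is any simple undirected path whose first edge points into beta (i.e. leaves beta via a parent).
Parents of beta: {mu}.
Enumerating:
  P1: beta <- mu -> theta -> zeta
  P2: beta <- mu -> zeta
That exhausts the simple backdoor paths. Count: 2.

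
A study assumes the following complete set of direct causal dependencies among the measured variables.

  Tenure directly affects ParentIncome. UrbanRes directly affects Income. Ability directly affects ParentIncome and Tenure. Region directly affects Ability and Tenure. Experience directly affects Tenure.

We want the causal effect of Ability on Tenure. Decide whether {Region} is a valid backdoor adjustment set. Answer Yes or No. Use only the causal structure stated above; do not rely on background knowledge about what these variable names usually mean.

Backdoor paths from Ability to Tenure (paths whose first edge points into Ability):
  P1: Ability <- Region -> Tenure
Condition 1 (no descendant of Ability in the set): holds — descendants of Ability are {ParentIncome, Tenure}; none are in {Region}.
Condition 2 (every backdoor path blocked by {Region}):
  P1: blocked at fork node Region ∈ conditioning set.
{Region} satisfies the backdoor criterion.

Yes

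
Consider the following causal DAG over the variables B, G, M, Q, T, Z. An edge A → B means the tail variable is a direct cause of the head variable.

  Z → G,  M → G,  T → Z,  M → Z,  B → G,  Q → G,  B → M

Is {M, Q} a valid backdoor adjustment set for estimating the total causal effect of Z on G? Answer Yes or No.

Backdoor paths from Z to G (paths whose first edge points into Z):
  P1: Z <- M <- B -> G
  P2: Z <- M -> G
Condition 1 (no descendant of Z in the set): holds — descendants of Z are {G}; none are in {M, Q}.
Condition 2 (every backdoor path blocked by {M, Q}):
  P1: blocked at chain node M ∈ conditioning set.
  P2: blocked at fork node M ∈ conditioning set.
{M, Q} satisfies the backdoor criterion.

Yes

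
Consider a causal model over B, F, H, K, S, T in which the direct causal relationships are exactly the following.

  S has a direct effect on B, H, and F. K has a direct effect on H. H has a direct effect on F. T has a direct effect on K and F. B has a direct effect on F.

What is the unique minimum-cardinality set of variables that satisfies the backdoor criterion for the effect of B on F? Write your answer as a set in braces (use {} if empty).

{S}

Variables eligible for adjustment (non-descendants of B, excluding B and F): {H, K, S, T}.
Backdoor paths from B to F:
  P1: B <- S -> H <- K <- T -> F
  P2: B <- S -> H -> F
  P3: B <- S -> F
The empty set is not sufficient: P2 (B <- S -> H -> F) has no collider blocking it and no conditioned non-collider, so it is open.
Try {S}:
  P1: blocked at fork node S ∈ conditioning set.
  P2: blocked at fork node S ∈ conditioning set.
  P3: blocked at fork node S ∈ conditioning set.
{S} contains no descendant of B and blocks every backdoor path.
No other singleton works — e.g. {T} leaves P2 open — so {S} is the unique smallest valid adjustment set.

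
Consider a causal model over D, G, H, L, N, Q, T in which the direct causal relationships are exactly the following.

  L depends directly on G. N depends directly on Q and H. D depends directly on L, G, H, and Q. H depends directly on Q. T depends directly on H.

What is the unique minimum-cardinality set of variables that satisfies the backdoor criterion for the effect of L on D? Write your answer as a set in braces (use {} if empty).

{G}

Variables eligible for adjustment (non-descendants of L, excluding L and D): {G, H, N, Q, T}.
Backdoor paths from L to D:
  P1: L <- G -> D
The empty set is not sufficient: P1 (L <- G -> D) has no collider blocking it and no conditioned non-collider, so it is open.
Try {G}:
  P1: blocked at fork node G ∈ conditioning set.
{G} contains no descendant of L and blocks every backdoor path.
No other singleton works — e.g. {Q} leaves P1 open — so {G} is the unique smallest valid adjustment set.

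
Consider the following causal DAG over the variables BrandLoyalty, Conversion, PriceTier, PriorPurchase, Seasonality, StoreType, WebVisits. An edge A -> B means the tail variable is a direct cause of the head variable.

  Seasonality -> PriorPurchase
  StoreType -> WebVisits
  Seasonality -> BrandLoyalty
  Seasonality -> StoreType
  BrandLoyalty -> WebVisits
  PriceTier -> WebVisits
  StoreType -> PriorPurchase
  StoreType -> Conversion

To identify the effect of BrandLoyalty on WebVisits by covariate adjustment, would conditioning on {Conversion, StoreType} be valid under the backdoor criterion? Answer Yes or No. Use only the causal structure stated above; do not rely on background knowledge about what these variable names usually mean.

Yes

Backdoor paths from BrandLoyalty to WebVisits (paths whose first edge points into BrandLoyalty):
  P1: BrandLoyalty <- Seasonality -> StoreType -> WebVisits
  P2: BrandLoyalty <- Seasonality -> PriorPurchase <- StoreType -> WebVisits
Condition 1 (no descendant of BrandLoyalty in the set): holds — descendants of BrandLoyalty are {WebVisits}; none are in {Conversion, StoreType}.
Condition 2 (every backdoor path blocked by {Conversion, StoreType}):
  P1: blocked at chain node StoreType ∈ conditioning set.
  P2: blocked at collider PriorPurchase (neither it nor any descendant is in the conditioning set).
{Conversion, StoreType} satisfies the backdoor criterion.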